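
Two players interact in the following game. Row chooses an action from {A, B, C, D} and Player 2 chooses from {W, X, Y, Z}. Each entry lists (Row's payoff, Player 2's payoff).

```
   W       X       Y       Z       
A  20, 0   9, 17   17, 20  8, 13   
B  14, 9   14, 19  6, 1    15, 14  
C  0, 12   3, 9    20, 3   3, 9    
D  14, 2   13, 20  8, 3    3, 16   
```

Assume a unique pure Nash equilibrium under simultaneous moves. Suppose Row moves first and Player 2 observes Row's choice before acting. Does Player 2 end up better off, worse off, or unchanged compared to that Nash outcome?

better off

Solve by backward induction (Row leads).
- A: Player 2 compares 0, 17, 20, 13 and picks Y; Row would get 17.
- B: Player 2 compares 9, 19, 1, 14 and picks X; Row would get 14.
- C: Player 2 compares 12, 9, 3, 9 and picks W; Row would get 0.
- D: Player 2 compares 2, 20, 3, 16 and picks X; Row would get 13.
Row's induced payoffs are 17, 14, 0, 13, so Row commits to A. Subgame-perfect outcome: (A, Y) with payoffs (17, 20).
Now find the simultaneous Nash equilibrium.
Row's best replies: W→A; X→B; Y→C; Z→B.
Player 2's best replies: A→Y; B→X; C→W; D→X.
Only (B, X) has each player best-responding; Nash payoffs (14, 19).
Player 2 earns 20 sequentially versus 19 at the Nash outcome: better off.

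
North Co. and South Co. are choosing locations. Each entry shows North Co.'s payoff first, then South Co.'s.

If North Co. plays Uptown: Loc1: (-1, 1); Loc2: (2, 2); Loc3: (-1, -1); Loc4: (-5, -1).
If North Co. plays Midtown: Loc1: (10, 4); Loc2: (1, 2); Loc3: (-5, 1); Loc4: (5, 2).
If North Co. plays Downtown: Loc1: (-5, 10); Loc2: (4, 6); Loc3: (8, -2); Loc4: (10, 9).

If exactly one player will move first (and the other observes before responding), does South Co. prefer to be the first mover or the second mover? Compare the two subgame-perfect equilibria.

first

If North Co. leads: South Co.'s best replies are Uptown→Loc2, Midtown→Loc1, Downtown→Loc1; North Co.'s induced payoffs 2, 10, -5; outcome (Midtown, Loc1), payoffs (10, 4).
If South Co. leads: North Co.'s best replies are Loc1→Midtown, Loc2→Downtown, Loc3→Downtown, Loc4→Downtown; South Co.'s induced payoffs 4, 6, -2, 9; outcome (Downtown, Loc4), payoffs (10, 9).
South Co. gets 9 moving first and 4 moving second, so South Co. prefers to move first.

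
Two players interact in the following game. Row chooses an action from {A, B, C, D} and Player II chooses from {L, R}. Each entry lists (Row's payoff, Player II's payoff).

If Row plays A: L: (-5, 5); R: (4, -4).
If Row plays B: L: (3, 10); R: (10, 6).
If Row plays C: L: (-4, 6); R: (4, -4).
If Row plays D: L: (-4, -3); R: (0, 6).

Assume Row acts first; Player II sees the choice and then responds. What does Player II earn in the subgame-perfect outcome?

Backward induction with Row moving first.
- A → Player II plays L (best of 5, -4); Row gets -5.
- B → Player II plays L (best of 10, 6); Row gets 3.
- C → Player II plays L (best of 6, -4); Row gets -4.
- D → Player II plays R (best of -3, 6); Row gets 0.
Among -5, 3, -4, 0, the best is 3 at B. Subgame-perfect outcome: (B, L) with payoffs (3, 10).

10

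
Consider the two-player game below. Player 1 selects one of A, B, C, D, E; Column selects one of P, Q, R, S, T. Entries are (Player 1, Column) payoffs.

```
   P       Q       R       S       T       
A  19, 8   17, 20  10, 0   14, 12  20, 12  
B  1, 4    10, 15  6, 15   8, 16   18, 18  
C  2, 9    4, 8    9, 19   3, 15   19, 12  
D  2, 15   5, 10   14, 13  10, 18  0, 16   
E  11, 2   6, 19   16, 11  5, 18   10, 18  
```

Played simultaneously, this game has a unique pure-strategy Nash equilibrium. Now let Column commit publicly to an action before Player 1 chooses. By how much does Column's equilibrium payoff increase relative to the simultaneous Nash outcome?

0

Work backward from Player 1's decision.
- P → Player 1 plays A (best of 19, 1, 2, 2, 11); Column gets 8.
- Q → Player 1 plays A (best of 17, 10, 4, 5, 6); Column gets 20.
- R → Player 1 plays E (best of 10, 6, 9, 14, 16); Column gets 11.
- S → Player 1 plays A (best of 14, 8, 3, 10, 5); Column gets 12.
- T → Player 1 plays A (best of 20, 18, 19, 0, 10); Column gets 12.
Column's induced payoffs are 8, 20, 11, 12, 12, so Column commits to Q. Subgame-perfect outcome: (A, Q) with payoffs (17, 20).
Now find the simultaneous Nash equilibrium.
Player 1's best replies: P→A; Q→A; R→E; S→A; T→A.
Column's best replies: A→Q; B→T; C→R; D→S; E→Q.
The unique mutual best reply is (A, Q), giving (17, 20).
Column's commitment gain: 20 − 20 = 0.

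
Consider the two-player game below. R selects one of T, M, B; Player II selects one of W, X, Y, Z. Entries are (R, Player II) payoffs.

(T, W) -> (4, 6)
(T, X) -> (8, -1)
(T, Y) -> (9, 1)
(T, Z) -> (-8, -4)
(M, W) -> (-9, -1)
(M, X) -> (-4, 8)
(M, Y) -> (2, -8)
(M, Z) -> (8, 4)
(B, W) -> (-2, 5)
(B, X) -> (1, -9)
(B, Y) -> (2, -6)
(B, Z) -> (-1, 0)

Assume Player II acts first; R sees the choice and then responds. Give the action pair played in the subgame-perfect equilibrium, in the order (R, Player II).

(T, W)

Solve by backward induction (Player II leads).
- W → R plays T (best of 4, -9, -2); Player II gets 6.
- X → R plays T (best of 8, -4, 1); Player II gets -1.
- Y → R plays T (best of 9, 2, 2); Player II gets 1.
- Z → R plays M (best of -8, 8, -1); Player II gets 4.
Player II's induced payoffs are 6, -1, 1, 4, so Player II commits to W. Subgame-perfect outcome: (T, W) with payoffs (4, 6).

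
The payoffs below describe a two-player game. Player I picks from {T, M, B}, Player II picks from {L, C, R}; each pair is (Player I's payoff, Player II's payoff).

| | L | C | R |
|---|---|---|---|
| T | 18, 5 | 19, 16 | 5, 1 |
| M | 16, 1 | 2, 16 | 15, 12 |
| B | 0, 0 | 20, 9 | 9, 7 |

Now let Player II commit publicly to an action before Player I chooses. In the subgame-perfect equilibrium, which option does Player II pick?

Solve by backward induction (Player II leads).
- L: BR = T, leader payoff 5.
- C: BR = B, leader payoff 9.
- R: BR = M, leader payoff 12.
Player II's induced payoffs are 5, 9, 12, so Player II commits to R. Subgame-perfect outcome: (M, R) with payoffs (15, 12).

R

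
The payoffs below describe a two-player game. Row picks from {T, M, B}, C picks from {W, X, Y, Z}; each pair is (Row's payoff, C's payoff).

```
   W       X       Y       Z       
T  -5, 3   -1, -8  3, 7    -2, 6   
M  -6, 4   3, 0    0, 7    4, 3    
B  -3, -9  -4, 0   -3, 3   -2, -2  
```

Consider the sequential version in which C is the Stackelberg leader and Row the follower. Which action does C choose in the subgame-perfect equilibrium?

Row best-responds to each possible C move:
- W: BR = B, leader payoff -9.
- X: BR = M, leader payoff 0.
- Y: BR = T, leader payoff 7.
- Z: BR = M, leader payoff 3.
Among -9, 0, 7, 3, the best is 7 at Y. Subgame-perfect outcome: (T, Y) with payoffs (3, 7).

Y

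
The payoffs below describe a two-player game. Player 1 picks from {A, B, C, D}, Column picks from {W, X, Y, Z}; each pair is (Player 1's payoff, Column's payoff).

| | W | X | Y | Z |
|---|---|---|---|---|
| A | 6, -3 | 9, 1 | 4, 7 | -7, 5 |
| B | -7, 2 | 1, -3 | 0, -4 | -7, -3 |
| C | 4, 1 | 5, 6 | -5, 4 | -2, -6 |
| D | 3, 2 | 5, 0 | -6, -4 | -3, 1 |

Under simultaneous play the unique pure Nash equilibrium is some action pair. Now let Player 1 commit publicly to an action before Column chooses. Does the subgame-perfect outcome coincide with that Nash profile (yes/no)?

no

Work backward from Column's decision.
- A: Column compares -3, 1, 7, 5 and picks Y; Player 1 would get 4.
- B: Column compares 2, -3, -4, -3 and picks W; Player 1 would get -7.
- C: Column compares 1, 6, 4, -6 and picks X; Player 1 would get 5.
- D: Column compares 2, 0, -4, 1 and picks W; Player 1 would get 3.
Player 1's induced payoffs are 4, -7, 5, 3, so Player 1 commits to C. Subgame-perfect outcome: (C, X) with payoffs (5, 6).
Now find the simultaneous Nash equilibrium.
Player 1's best replies: W→A; X→A; Y→A; Z→C.
Column's best replies: A→Y; B→W; C→X; D→W.
The unique mutual best reply is (A, Y), giving (4, 7).
Sequential outcome (C, X) differs from the Nash profile (A, Y).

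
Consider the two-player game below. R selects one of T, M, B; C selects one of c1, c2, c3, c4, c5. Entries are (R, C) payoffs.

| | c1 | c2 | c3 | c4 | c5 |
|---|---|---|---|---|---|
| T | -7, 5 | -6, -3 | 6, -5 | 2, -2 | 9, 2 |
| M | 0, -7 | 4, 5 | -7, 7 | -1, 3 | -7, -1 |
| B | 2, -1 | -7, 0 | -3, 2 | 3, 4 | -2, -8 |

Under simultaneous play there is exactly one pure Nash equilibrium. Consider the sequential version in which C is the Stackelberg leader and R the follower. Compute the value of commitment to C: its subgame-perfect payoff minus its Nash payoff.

1

Backward induction with C moving first.
- c1 → R plays B (best of -7, 0, 2); C gets -1.
- c2 → R plays M (best of -6, 4, -7); C gets 5.
- c3 → R plays T (best of 6, -7, -3); C gets -5.
- c4 → R plays B (best of 2, -1, 3); C gets 4.
- c5 → R plays T (best of 9, -7, -2); C gets 2.
Maximizing over -1, 5, -5, 4, 2, C chooses c2. Subgame-perfect outcome: (M, c2) with payoffs (4, 5).
Now find the simultaneous Nash equilibrium.
R's best replies: c1→B; c2→M; c3→T; c4→B; c5→T.
C's best replies: T→c1; M→c3; B→c4.
The unique mutual best reply is (B, c4), giving (3, 4).
C's commitment gain: 5 − 4 = 1.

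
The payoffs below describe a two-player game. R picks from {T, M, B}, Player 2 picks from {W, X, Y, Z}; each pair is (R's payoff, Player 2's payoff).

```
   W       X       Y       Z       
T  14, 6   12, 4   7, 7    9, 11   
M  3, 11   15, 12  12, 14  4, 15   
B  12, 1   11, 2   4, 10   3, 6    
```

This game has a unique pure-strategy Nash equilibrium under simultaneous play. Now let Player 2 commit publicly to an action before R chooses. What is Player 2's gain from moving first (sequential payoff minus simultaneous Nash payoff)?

Solve by backward induction (Player 2 leads).
- W: R compares 14, 3, 12 and picks T; Player 2 would get 6.
- X: R compares 12, 15, 11 and picks M; Player 2 would get 12.
- Y: R compares 7, 12, 4 and picks M; Player 2 would get 14.
- Z: R compares 9, 4, 3 and picks T; Player 2 would get 11.
Maximizing over 6, 12, 14, 11, Player 2 chooses Y. Subgame-perfect outcome: (M, Y) with payoffs (12, 14).
Now find the simultaneous Nash equilibrium.
R's best replies: W→T; X→M; Y→M; Z→T.
Player 2's best replies: T→Z; M→Z; B→Y.
The unique mutual best reply is (T, Z), giving (9, 11).
Player 2's commitment gain: 14 − 11 = 3.

3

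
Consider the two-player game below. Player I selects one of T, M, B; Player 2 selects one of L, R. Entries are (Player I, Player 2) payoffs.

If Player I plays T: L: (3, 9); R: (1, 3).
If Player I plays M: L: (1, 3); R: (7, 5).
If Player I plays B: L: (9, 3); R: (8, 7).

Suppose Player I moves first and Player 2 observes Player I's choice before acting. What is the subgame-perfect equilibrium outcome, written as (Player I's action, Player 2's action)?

Backward induction with Player I moving first.
- T: BR = L, leader payoff 3.
- M: BR = R, leader payoff 7.
- B: BR = R, leader payoff 8.
Maximizing over 3, 7, 8, Player I chooses B. Subgame-perfect outcome: (B, R) with payoffs (8, 7).

(B, R)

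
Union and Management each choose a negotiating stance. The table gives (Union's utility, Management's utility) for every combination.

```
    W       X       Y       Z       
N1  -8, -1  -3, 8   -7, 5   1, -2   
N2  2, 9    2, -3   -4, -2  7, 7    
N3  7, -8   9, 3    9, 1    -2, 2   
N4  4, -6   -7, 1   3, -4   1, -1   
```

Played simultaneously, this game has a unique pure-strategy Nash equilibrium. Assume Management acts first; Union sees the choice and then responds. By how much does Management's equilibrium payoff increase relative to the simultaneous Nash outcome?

4

Work backward from Union's decision.
- W: BR = N3, leader payoff -8.
- X: BR = N3, leader payoff 3.
- Y: BR = N3, leader payoff 1.
- Z: BR = N2, leader payoff 7.
Maximizing over -8, 3, 1, 7, Management chooses Z. Subgame-perfect outcome: (N2, Z) with payoffs (7, 7).
Under simultaneous play:
Union's best replies: W→N3; X→N3; Y→N3; Z→N2.
Management's best replies: N1→X; N2→W; N3→X; N4→X.
Only (N3, X) has each player best-responding; Nash payoffs (9, 3).
Management's commitment gain: 7 − 3 = 4.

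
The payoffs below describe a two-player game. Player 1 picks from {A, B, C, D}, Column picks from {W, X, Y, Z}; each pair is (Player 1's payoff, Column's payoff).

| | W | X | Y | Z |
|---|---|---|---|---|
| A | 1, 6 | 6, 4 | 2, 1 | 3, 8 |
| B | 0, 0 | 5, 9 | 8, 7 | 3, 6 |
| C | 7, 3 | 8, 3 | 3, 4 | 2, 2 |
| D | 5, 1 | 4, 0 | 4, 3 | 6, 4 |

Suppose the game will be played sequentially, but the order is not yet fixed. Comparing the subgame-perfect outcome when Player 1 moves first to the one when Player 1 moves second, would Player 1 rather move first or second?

second

If Player 1 leads: Column's best replies are A→Z, B→X, C→Y, D→Z; Player 1's induced payoffs 3, 5, 3, 6; outcome (D, Z), payoffs (6, 4).
If Column leads: Player 1's best replies are W→C, X→C, Y→B, Z→D; Column's induced payoffs 3, 3, 7, 4; outcome (B, Y), payoffs (8, 7).
Player 1 gets 6 moving first and 8 moving second, so Player 1 prefers to move second.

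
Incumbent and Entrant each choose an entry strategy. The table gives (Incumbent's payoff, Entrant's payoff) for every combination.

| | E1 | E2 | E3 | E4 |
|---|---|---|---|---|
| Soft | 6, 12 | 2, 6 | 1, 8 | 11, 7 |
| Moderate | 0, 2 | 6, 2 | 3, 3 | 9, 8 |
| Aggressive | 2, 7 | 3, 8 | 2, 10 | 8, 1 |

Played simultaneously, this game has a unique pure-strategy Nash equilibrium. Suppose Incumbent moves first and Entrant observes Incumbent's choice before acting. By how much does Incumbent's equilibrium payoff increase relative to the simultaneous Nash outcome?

3

Backward induction with Incumbent moving first.
- Soft: Entrant compares 12, 6, 8, 7 and picks E1; Incumbent would get 6.
- Moderate: Entrant compares 2, 2, 3, 8 and picks E4; Incumbent would get 9.
- Aggressive: Entrant compares 7, 8, 10, 1 and picks E3; Incumbent would get 2.
Among 6, 9, 2, the best is 9 at Moderate. Subgame-perfect outcome: (Moderate, E4) with payoffs (9, 8).
Now find the simultaneous Nash equilibrium.
Incumbent's best replies: E1→Soft; E2→Moderate; E3→Moderate; E4→Soft.
Entrant's best replies: Soft→E1; Moderate→E4; Aggressive→E3.
The unique mutual best reply is (Soft, E1), giving (6, 12).
Incumbent's commitment gain: 9 − 6 = 3.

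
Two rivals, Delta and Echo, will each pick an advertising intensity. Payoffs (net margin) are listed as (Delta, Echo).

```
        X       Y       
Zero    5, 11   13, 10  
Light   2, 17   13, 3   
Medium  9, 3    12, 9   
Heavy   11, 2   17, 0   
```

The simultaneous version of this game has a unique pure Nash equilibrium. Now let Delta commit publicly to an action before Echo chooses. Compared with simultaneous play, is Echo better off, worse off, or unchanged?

better off

Backward induction with Delta moving first.
- Zero: BR = X, leader payoff 5.
- Light: BR = X, leader payoff 2.
- Medium: BR = Y, leader payoff 12.
- Heavy: BR = X, leader payoff 11.
Delta's induced payoffs are 5, 2, 12, 11, so Delta commits to Medium. Subgame-perfect outcome: (Medium, Y) with payoffs (12, 9).
Under simultaneous play:
Delta's best replies: X→Heavy; Y→Heavy.
Echo's best replies: Zero→X; Light→X; Medium→Y; Heavy→X.
The unique mutual best reply is (Heavy, X), giving (11, 2).
Echo earns 9 sequentially versus 2 at the Nash outcome: better off.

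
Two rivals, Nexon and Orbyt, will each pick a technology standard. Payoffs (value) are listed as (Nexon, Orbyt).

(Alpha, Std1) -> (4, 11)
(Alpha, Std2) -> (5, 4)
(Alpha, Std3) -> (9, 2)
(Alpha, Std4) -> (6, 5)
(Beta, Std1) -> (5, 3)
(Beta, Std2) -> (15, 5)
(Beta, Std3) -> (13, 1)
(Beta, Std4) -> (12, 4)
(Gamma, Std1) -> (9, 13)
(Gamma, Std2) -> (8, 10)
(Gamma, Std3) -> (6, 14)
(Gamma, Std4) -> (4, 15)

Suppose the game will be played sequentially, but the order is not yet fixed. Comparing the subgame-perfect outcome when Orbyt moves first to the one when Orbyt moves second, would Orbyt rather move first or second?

If Nexon leads: Orbyt's best replies are Alpha→Std1, Beta→Std2, Gamma→Std4; Nexon's induced payoffs 4, 15, 4; outcome (Beta, Std2), payoffs (15, 5).
If Orbyt leads: Nexon's best replies are Std1→Gamma, Std2→Beta, Std3→Beta, Std4→Beta; Orbyt's induced payoffs 13, 5, 1, 4; outcome (Gamma, Std1), payoffs (9, 13).
Orbyt gets 13 moving first and 5 moving second, so Orbyt prefers to move first.

first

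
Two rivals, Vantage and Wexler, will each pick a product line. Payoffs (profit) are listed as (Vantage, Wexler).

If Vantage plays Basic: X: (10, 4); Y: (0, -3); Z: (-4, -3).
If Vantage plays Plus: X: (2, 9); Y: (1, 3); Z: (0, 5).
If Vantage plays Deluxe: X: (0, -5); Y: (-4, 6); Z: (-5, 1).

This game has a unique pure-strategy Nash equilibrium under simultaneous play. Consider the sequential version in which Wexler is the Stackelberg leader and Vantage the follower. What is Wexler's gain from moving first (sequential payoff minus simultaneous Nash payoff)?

Solve by backward induction (Wexler leads).
- X: Vantage compares 10, 2, 0 and picks Basic; Wexler would get 4.
- Y: Vantage compares 0, 1, -4 and picks Plus; Wexler would get 3.
- Z: Vantage compares -4, 0, -5 and picks Plus; Wexler would get 5.
Among 4, 3, 5, the best is 5 at Z. Subgame-perfect outcome: (Plus, Z) with payoffs (0, 5).
Under simultaneous play:
Vantage's best replies: X→Basic; Y→Plus; Z→Plus.
Wexler's best replies: Basic→X; Plus→X; Deluxe→Y.
Only (Basic, X) has each player best-responding; Nash payoffs (10, 4).
Wexler's commitment gain: 5 − 4 = 1.

1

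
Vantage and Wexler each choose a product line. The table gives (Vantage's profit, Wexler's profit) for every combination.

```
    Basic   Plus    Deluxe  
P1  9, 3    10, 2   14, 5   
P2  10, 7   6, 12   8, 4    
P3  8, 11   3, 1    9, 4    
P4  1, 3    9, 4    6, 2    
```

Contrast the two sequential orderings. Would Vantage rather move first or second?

first

If Vantage leads: Wexler's best replies are P1→Deluxe, P2→Plus, P3→Basic, P4→Plus; Vantage's induced payoffs 14, 6, 8, 9; outcome (P1, Deluxe), payoffs (14, 5).
If Wexler leads: Vantage's best replies are Basic→P2, Plus→P1, Deluxe→P1; Wexler's induced payoffs 7, 2, 5; outcome (P2, Basic), payoffs (10, 7).
Vantage gets 14 moving first and 10 moving second, so Vantage prefers to move first.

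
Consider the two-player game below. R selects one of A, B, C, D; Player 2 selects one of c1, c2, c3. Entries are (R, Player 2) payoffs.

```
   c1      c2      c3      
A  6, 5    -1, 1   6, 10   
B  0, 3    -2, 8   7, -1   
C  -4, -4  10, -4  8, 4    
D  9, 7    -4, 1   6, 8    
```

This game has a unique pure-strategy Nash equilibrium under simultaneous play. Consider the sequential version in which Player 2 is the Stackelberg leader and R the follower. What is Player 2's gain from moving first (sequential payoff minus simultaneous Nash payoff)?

3

R best-responds to each possible Player 2 move:
- c1: BR = D, leader payoff 7.
- c2: BR = C, leader payoff -4.
- c3: BR = C, leader payoff 4.
Maximizing over 7, -4, 4, Player 2 chooses c1. Subgame-perfect outcome: (D, c1) with payoffs (9, 7).
Now find the simultaneous Nash equilibrium.
R's best replies: c1→D; c2→C; c3→C.
Player 2's best replies: A→c3; B→c2; C→c3; D→c3.
Only (C, c3) has each player best-responding; Nash payoffs (8, 4).
Player 2's commitment gain: 7 − 4 = 3.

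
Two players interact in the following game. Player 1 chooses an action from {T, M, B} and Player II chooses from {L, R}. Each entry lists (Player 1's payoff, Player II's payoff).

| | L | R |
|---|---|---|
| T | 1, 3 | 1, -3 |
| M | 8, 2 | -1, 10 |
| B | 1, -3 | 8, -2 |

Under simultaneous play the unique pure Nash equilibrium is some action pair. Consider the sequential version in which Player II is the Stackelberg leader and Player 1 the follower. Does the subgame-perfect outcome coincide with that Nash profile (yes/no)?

no

Backward induction with Player II moving first.
- L: BR = M, leader payoff 2.
- R: BR = B, leader payoff -2.
Player II's induced payoffs are 2, -2, so Player II commits to L. Subgame-perfect outcome: (M, L) with payoffs (8, 2).
Now find the simultaneous Nash equilibrium.
Player 1's best replies: L→M; R→B.
Player II's best replies: T→L; M→R; B→R.
The unique mutual best reply is (B, R), giving (8, -2).
Sequential outcome (M, L) differs from the Nash profile (B, R).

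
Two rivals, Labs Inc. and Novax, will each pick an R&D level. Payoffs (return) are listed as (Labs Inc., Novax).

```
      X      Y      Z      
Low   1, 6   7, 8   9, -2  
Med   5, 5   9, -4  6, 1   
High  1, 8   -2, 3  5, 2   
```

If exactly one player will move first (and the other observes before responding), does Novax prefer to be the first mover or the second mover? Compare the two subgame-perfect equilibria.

second

If Labs Inc. leads: Novax's best replies are Low→Y, Med→X, High→X; Labs Inc.'s induced payoffs 7, 5, 1; outcome (Low, Y), payoffs (7, 8).
If Novax leads: Labs Inc.'s best replies are X→Med, Y→Med, Z→Low; Novax's induced payoffs 5, -4, -2; outcome (Med, X), payoffs (5, 5).
Novax gets 5 moving first and 8 moving second, so Novax prefers to move second.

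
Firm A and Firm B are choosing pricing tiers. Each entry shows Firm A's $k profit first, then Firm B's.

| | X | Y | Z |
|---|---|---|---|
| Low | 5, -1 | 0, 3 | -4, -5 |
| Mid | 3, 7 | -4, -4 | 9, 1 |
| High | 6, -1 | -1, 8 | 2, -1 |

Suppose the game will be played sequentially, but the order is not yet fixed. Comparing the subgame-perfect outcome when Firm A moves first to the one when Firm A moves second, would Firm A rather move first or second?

first

If Firm A leads: Firm B's best replies are Low→Y, Mid→X, High→Y; Firm A's induced payoffs 0, 3, -1; outcome (Mid, X), payoffs (3, 7).
If Firm B leads: Firm A's best replies are X→High, Y→Low, Z→Mid; Firm B's induced payoffs -1, 3, 1; outcome (Low, Y), payoffs (0, 3).
Firm A gets 3 moving first and 0 moving second, so Firm A prefers to move first.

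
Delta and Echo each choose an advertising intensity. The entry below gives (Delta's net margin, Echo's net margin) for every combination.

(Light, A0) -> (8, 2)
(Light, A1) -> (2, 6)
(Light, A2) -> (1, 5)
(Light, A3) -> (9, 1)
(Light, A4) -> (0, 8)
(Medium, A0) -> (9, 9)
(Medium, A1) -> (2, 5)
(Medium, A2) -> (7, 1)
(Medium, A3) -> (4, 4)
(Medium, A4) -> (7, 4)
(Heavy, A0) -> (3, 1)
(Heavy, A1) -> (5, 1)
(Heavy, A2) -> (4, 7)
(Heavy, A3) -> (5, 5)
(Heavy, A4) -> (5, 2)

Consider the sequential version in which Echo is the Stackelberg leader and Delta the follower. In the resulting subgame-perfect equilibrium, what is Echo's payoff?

Delta best-responds to each possible Echo move:
- A0: BR = Medium, leader payoff 9.
- A1: BR = Heavy, leader payoff 1.
- A2: BR = Medium, leader payoff 1.
- A3: BR = Light, leader payoff 1.
- A4: BR = Medium, leader payoff 4.
Among 9, 1, 1, 1, 4, the best is 9 at A0. Subgame-perfect outcome: (Medium, A0) with payoffs (9, 9).

9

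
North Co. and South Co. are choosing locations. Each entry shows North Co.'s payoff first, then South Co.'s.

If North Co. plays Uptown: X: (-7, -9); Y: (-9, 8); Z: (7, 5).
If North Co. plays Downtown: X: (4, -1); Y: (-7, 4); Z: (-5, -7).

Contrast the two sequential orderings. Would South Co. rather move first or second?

If North Co. leads: South Co.'s best replies are Uptown→Y, Downtown→Y; North Co.'s induced payoffs -9, -7; outcome (Downtown, Y), payoffs (-7, 4).
If South Co. leads: North Co.'s best replies are X→Downtown, Y→Downtown, Z→Uptown; South Co.'s induced payoffs -1, 4, 5; outcome (Uptown, Z), payoffs (7, 5).
South Co. gets 5 moving first and 4 moving second, so South Co. prefers to move first.

first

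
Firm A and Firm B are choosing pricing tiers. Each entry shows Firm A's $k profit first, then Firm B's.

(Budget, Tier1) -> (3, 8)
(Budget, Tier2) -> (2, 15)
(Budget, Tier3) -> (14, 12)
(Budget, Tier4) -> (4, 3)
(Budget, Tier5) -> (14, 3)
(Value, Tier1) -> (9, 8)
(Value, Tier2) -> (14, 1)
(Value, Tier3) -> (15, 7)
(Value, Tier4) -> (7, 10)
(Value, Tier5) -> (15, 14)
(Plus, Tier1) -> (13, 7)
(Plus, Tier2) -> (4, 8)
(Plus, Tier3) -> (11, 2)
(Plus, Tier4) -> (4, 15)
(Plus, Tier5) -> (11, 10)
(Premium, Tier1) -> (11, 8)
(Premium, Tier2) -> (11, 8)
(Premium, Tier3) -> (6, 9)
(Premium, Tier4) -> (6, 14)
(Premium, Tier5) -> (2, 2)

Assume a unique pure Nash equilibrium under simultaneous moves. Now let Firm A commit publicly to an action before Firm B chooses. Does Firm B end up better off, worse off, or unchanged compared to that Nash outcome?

unchanged

Backward induction with Firm A moving first.
- Budget: Firm B compares 8, 15, 12, 3, 3 and picks Tier2; Firm A would get 2.
- Value: Firm B compares 8, 1, 7, 10, 14 and picks Tier5; Firm A would get 15.
- Plus: Firm B compares 7, 8, 2, 15, 10 and picks Tier4; Firm A would get 4.
- Premium: Firm B compares 8, 8, 9, 14, 2 and picks Tier4; Firm A would get 6.
Among 2, 15, 4, 6, the best is 15 at Value. Subgame-perfect outcome: (Value, Tier5) with payoffs (15, 14).
Under simultaneous play:
Firm A's best replies: Tier1→Plus; Tier2→Value; Tier3→Value; Tier4→Value; Tier5→Value.
Firm B's best replies: Budget→Tier2; Value→Tier5; Plus→Tier4; Premium→Tier4.
Only (Value, Tier5) has each player best-responding; Nash payoffs (15, 14).
Firm B earns 14 sequentially versus 14 at the Nash outcome: unchanged.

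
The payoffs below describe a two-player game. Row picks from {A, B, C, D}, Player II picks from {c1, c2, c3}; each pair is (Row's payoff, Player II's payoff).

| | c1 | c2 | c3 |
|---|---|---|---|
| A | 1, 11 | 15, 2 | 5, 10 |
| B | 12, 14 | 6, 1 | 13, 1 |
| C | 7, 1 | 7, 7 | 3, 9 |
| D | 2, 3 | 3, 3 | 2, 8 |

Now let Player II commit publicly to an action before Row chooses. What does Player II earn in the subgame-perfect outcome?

14

Work backward from Row's decision.
- c1: Row compares 1, 12, 7, 2 and picks B; Player II would get 14.
- c2: Row compares 15, 6, 7, 3 and picks A; Player II would get 2.
- c3: Row compares 5, 13, 3, 2 and picks B; Player II would get 1.
Among 14, 2, 1, the best is 14 at c1. Subgame-perfect outcome: (B, c1) with payoffs (12, 14).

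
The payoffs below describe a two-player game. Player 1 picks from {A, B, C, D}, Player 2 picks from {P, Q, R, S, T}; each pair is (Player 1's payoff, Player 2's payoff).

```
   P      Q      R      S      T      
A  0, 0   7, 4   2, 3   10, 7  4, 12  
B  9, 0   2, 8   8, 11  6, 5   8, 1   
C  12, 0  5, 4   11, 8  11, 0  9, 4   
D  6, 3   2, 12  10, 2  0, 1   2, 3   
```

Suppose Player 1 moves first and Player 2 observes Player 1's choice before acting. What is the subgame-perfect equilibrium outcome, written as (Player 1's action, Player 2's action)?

(C, R)

Player 2 best-responds to each possible Player 1 move:
- A → Player 2 plays T (best of 0, 4, 3, 7, 12); Player 1 gets 4.
- B → Player 2 plays R (best of 0, 8, 11, 5, 1); Player 1 gets 8.
- C → Player 2 plays R (best of 0, 4, 8, 0, 4); Player 1 gets 11.
- D → Player 2 plays Q (best of 3, 12, 2, 1, 3); Player 1 gets 2.
Maximizing over 4, 8, 11, 2, Player 1 chooses C. Subgame-perfect outcome: (C, R) with payoffs (11, 8).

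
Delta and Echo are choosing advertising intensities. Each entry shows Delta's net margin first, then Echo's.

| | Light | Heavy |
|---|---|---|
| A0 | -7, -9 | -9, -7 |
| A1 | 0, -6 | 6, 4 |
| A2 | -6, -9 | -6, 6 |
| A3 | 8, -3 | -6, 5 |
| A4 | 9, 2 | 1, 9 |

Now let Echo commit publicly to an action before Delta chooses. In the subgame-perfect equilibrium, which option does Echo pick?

Heavy

Work backward from Delta's decision.
- Light: Delta compares -7, 0, -6, 8, 9 and picks A4; Echo would get 2.
- Heavy: Delta compares -9, 6, -6, -6, 1 and picks A1; Echo would get 4.
Among 2, 4, the best is 4 at Heavy. Subgame-perfect outcome: (A1, Heavy) with payoffs (6, 4).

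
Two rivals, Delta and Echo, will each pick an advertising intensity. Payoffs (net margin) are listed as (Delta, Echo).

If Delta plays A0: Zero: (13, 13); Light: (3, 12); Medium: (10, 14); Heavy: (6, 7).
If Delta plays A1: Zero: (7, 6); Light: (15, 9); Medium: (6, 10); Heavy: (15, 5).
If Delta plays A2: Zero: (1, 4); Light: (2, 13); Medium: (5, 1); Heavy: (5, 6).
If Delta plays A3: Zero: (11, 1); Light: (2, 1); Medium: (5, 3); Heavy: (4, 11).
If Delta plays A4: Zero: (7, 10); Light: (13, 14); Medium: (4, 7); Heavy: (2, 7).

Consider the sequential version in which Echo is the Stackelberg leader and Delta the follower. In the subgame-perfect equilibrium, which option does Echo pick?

Solve by backward induction (Echo leads).
- Zero: Delta compares 13, 7, 1, 11, 7 and picks A0; Echo would get 13.
- Light: Delta compares 3, 15, 2, 2, 13 and picks A1; Echo would get 9.
- Medium: Delta compares 10, 6, 5, 5, 4 and picks A0; Echo would get 14.
- Heavy: Delta compares 6, 15, 5, 4, 2 and picks A1; Echo would get 5.
Maximizing over 13, 9, 14, 5, Echo chooses Medium. Subgame-perfect outcome: (A0, Medium) with payoffs (10, 14).

Medium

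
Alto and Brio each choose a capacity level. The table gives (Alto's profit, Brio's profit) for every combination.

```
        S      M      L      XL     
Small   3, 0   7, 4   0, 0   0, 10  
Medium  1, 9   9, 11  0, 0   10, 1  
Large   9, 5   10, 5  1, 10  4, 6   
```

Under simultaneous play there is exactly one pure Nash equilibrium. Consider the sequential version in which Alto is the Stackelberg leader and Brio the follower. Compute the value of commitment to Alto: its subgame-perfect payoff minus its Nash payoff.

Brio best-responds to each possible Alto move:
- Small → Brio plays XL (best of 0, 4, 0, 10); Alto gets 0.
- Medium → Brio plays M (best of 9, 11, 0, 1); Alto gets 9.
- Large → Brio plays L (best of 5, 5, 10, 6); Alto gets 1.
Alto's induced payoffs are 0, 9, 1, so Alto commits to Medium. Subgame-perfect outcome: (Medium, M) with payoffs (9, 11).
Now find the simultaneous Nash equilibrium.
Alto's best replies: S→Large; M→Large; L→Large; XL→Medium.
Brio's best replies: Small→XL; Medium→M; Large→L.
The unique mutual best reply is (Large, L), giving (1, 10).
Alto's commitment gain: 9 − 1 = 8.

8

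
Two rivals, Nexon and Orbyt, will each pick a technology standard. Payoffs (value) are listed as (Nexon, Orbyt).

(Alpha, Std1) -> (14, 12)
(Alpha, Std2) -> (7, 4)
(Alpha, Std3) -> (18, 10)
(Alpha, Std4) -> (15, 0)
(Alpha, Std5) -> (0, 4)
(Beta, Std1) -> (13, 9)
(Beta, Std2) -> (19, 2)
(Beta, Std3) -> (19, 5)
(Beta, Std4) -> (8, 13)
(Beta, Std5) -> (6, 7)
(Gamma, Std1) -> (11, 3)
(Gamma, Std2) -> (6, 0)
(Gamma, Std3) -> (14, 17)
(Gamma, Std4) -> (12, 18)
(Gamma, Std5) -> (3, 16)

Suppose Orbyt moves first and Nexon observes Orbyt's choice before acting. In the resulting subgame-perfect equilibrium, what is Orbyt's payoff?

12

Backward induction with Orbyt moving first.
- Std1 → Nexon plays Alpha (best of 14, 13, 11); Orbyt gets 12.
- Std2 → Nexon plays Beta (best of 7, 19, 6); Orbyt gets 2.
- Std3 → Nexon plays Beta (best of 18, 19, 14); Orbyt gets 5.
- Std4 → Nexon plays Alpha (best of 15, 8, 12); Orbyt gets 0.
- Std5 → Nexon plays Beta (best of 0, 6, 3); Orbyt gets 7.
Orbyt's induced payoffs are 12, 2, 5, 0, 7, so Orbyt commits to Std1. Subgame-perfect outcome: (Alpha, Std1) with payoffs (14, 12).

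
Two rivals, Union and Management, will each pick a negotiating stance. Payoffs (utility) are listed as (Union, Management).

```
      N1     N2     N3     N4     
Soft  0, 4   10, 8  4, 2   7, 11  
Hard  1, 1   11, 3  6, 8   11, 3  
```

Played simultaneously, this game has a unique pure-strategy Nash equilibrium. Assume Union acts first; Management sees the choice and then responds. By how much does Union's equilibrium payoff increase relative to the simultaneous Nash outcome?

1

Work backward from Management's decision.
- Soft: Management compares 4, 8, 2, 11 and picks N4; Union would get 7.
- Hard: Management compares 1, 3, 8, 3 and picks N3; Union would get 6.
Union's induced payoffs are 7, 6, so Union commits to Soft. Subgame-perfect outcome: (Soft, N4) with payoffs (7, 11).
Now find the simultaneous Nash equilibrium.
Union's best replies: N1→Hard; N2→Hard; N3→Hard; N4→Hard.
Management's best replies: Soft→N4; Hard→N3.
The unique mutual best reply is (Hard, N3), giving (6, 8).
Union's commitment gain: 7 − 6 = 1.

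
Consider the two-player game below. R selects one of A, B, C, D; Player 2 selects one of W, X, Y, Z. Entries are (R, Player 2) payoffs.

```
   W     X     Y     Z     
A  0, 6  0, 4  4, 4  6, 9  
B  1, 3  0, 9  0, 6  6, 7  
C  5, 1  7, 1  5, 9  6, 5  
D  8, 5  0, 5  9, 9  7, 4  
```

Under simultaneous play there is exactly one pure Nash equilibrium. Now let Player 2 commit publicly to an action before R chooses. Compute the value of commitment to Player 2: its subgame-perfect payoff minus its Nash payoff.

R best-responds to each possible Player 2 move:
- W: BR = D, leader payoff 5.
- X: BR = C, leader payoff 1.
- Y: BR = D, leader payoff 9.
- Z: BR = D, leader payoff 4.
Among 5, 1, 9, 4, the best is 9 at Y. Subgame-perfect outcome: (D, Y) with payoffs (9, 9).
Under simultaneous play:
R's best replies: W→D; X→C; Y→D; Z→D.
Player 2's best replies: A→Z; B→X; C→Y; D→Y.
The unique mutual best reply is (D, Y), giving (9, 9).
Player 2's commitment gain: 9 − 9 = 0.

0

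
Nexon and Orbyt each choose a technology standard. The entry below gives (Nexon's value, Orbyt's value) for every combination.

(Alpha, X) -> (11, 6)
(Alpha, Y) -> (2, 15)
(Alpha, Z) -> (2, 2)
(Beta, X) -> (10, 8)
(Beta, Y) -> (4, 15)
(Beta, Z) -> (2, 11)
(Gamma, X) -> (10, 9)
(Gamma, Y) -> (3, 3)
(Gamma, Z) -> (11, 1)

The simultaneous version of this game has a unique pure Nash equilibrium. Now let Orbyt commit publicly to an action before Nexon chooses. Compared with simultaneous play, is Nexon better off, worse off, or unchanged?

unchanged

Work backward from Nexon's decision.
- X → Nexon plays Alpha (best of 11, 10, 10); Orbyt gets 6.
- Y → Nexon plays Beta (best of 2, 4, 3); Orbyt gets 15.
- Z → Nexon plays Gamma (best of 2, 2, 11); Orbyt gets 1.
Maximizing over 6, 15, 1, Orbyt chooses Y. Subgame-perfect outcome: (Beta, Y) with payoffs (4, 15).
Now find the simultaneous Nash equilibrium.
Nexon's best replies: X→Alpha; Y→Beta; Z→Gamma.
Orbyt's best replies: Alpha→Y; Beta→Y; Gamma→X.
Only (Beta, Y) has each player best-responding; Nash payoffs (4, 15).
Nexon earns 4 sequentially versus 4 at the Nash outcome: unchanged.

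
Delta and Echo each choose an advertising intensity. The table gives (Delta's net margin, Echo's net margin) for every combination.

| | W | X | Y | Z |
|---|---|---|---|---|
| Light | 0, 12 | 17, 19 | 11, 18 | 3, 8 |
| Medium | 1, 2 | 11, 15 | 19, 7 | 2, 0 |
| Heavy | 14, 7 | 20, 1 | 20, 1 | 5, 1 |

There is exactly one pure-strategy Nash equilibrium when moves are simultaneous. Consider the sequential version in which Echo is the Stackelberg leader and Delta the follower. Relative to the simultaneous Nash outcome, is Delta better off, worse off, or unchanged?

Work backward from Delta's decision.
- W: BR = Heavy, leader payoff 7.
- X: BR = Heavy, leader payoff 1.
- Y: BR = Heavy, leader payoff 1.
- Z: BR = Heavy, leader payoff 1.
Maximizing over 7, 1, 1, 1, Echo chooses W. Subgame-perfect outcome: (Heavy, W) with payoffs (14, 7).
Now find the simultaneous Nash equilibrium.
Delta's best replies: W→Heavy; X→Heavy; Y→Heavy; Z→Heavy.
Echo's best replies: Light→X; Medium→X; Heavy→W.
Only (Heavy, W) has each player best-responding; Nash payoffs (14, 7).
Delta earns 14 sequentially versus 14 at the Nash outcome: unchanged.

unchanged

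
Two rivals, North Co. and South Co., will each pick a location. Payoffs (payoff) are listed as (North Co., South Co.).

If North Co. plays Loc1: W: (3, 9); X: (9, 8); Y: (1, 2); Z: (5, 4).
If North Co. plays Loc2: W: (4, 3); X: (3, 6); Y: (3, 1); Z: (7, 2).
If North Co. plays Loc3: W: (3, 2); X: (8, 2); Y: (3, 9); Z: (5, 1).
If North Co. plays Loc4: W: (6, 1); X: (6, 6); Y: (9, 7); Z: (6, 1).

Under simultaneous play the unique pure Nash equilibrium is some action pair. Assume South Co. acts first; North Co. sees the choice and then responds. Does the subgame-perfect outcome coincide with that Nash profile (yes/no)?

Solve by backward induction (South Co. leads).
- W: North Co. compares 3, 4, 3, 6 and picks Loc4; South Co. would get 1.
- X: North Co. compares 9, 3, 8, 6 and picks Loc1; South Co. would get 8.
- Y: North Co. compares 1, 3, 3, 9 and picks Loc4; South Co. would get 7.
- Z: North Co. compares 5, 7, 5, 6 and picks Loc2; South Co. would get 2.
Maximizing over 1, 8, 7, 2, South Co. chooses X. Subgame-perfect outcome: (Loc1, X) with payoffs (9, 8).
Under simultaneous play:
North Co.'s best replies: W→Loc4; X→Loc1; Y→Loc4; Z→Loc2.
South Co.'s best replies: Loc1→W; Loc2→X; Loc3→Y; Loc4→Y.
The unique mutual best reply is (Loc4, Y), giving (9, 7).
Sequential outcome (Loc1, X) differs from the Nash profile (Loc4, Y).

no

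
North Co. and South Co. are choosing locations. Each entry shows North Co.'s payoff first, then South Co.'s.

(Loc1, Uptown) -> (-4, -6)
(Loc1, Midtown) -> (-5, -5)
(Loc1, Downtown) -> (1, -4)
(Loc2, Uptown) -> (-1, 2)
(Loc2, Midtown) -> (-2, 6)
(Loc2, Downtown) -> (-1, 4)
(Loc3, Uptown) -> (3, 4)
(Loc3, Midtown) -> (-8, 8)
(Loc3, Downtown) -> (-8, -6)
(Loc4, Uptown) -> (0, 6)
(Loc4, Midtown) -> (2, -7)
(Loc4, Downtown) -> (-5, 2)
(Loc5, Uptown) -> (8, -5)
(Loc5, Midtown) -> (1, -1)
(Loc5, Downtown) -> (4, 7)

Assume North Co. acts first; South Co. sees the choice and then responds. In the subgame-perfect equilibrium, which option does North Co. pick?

South Co. best-responds to each possible North Co. move:
- Loc1: South Co. compares -6, -5, -4 and picks Downtown; North Co. would get 1.
- Loc2: South Co. compares 2, 6, 4 and picks Midtown; North Co. would get -2.
- Loc3: South Co. compares 4, 8, -6 and picks Midtown; North Co. would get -8.
- Loc4: South Co. compares 6, -7, 2 and picks Uptown; North Co. would get 0.
- Loc5: South Co. compares -5, -1, 7 and picks Downtown; North Co. would get 4.
Among 1, -2, -8, 0, 4, the best is 4 at Loc5. Subgame-perfect outcome: (Loc5, Downtown) with payoffs (4, 7).

Loc5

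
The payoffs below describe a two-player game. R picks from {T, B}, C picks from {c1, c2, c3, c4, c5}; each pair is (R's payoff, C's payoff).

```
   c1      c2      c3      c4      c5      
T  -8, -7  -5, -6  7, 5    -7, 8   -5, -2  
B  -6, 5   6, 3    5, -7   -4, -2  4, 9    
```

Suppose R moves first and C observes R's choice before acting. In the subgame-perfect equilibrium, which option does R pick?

B

C best-responds to each possible R move:
- T: C compares -7, -6, 5, 8, -2 and picks c4; R would get -7.
- B: C compares 5, 3, -7, -2, 9 and picks c5; R would get 4.
Among -7, 4, the best is 4 at B. Subgame-perfect outcome: (B, c5) with payoffs (4, 9).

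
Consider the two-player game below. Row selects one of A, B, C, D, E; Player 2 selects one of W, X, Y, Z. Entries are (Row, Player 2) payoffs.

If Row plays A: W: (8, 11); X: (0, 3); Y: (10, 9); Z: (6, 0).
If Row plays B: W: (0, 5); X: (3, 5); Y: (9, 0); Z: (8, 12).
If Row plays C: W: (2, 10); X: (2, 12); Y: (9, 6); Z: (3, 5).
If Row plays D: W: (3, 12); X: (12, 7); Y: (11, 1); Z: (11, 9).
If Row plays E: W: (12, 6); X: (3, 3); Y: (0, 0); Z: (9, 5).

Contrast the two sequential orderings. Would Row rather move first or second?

If Row leads: Player 2's best replies are A→W, B→Z, C→X, D→W, E→W; Row's induced payoffs 8, 8, 2, 3, 12; outcome (E, W), payoffs (12, 6).
If Player 2 leads: Row's best replies are W→E, X→D, Y→D, Z→D; Player 2's induced payoffs 6, 7, 1, 9; outcome (D, Z), payoffs (11, 9).
Row gets 12 moving first and 11 moving second, so Row prefers to move first.

first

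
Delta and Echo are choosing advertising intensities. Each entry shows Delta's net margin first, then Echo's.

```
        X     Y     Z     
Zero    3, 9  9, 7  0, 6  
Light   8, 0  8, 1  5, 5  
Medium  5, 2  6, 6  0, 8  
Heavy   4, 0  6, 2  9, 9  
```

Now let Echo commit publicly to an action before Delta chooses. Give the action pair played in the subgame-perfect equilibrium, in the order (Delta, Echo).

Delta best-responds to each possible Echo move:
- X: BR = Light, leader payoff 0.
- Y: BR = Zero, leader payoff 7.
- Z: BR = Heavy, leader payoff 9.
Among 0, 7, 9, the best is 9 at Z. Subgame-perfect outcome: (Heavy, Z) with payoffs (9, 9).

(Heavy, Z)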